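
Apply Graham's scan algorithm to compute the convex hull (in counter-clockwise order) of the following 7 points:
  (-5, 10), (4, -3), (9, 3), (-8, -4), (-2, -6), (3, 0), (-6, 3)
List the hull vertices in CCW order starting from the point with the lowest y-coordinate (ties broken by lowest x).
Hull (CCW) = [(-2, -6), (4, -3), (9, 3), (-5, 10), (-8, -4)]

Graham scan procedure:
  1. Find the pivot p₀ = point with lowest y (tie → lowest x): (-2, -6).
  2. Sort the remaining points by polar angle around p₀.
  3. Walk through sorted points, maintaining a stack; pop the top while the last three entries make a non-left turn (cross product ≤ 0).
  4. Final stack is the convex hull in CCW order: (-2, -6), (4, -3), (9, 3), (-5, 10), (-8, -4).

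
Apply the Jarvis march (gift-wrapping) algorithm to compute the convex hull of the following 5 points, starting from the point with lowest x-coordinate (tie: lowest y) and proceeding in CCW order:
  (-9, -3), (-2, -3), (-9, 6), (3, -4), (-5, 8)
Hull (CCW) = [(-9, -3), (3, -4), (-5, 8), (-9, 6)]

Jarvis march: at each step, from the current hull vertex p, select the next vertex q as the point such that every other point lies strictly to the left of (or on) the directed line p → q. (Equivalently: for every other point r, the cross product (q − p) × (r − p) ≥ 0.)
Starting point (lowest x, tie lowest y): (-9, -3). Wrap until returning to start. Resulting hull: (-9, -3), (3, -4), (-5, 8), (-9, 6).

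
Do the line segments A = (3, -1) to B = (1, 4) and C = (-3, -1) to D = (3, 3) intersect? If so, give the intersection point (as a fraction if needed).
Yes; intersection at (33/19, 41/19) (t = 12/19 on AB, s = 15/19 on CD)

Parametrize AB as A + t(B − A) = (3 + -2 t, -1 + 5 t) and CD as C + s(D − C) = (-3 + 6 s, -1 + 4 s). Solve the linear system for (t, s). Determinant = 38 ≠ 0, so a unique intersection of the containing lines exists. Solution: t = 12/19, s = 15/19 — both in [0, 1], so the segments cross. Intersection point: (33/19, 41/19).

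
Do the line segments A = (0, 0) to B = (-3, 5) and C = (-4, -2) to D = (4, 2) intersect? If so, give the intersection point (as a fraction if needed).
Yes; intersection at (0, 0) (t = 0 on AB, s = 1/2 on CD)

Parametrize AB as A + t(B − A) = (0 + -3 t, 0 + 5 t) and CD as C + s(D − C) = (-4 + 8 s, -2 + 4 s). Solve the linear system for (t, s). Determinant = 52 ≠ 0, so a unique intersection of the containing lines exists. Solution: t = 0, s = 1/2 — both in [0, 1], so the segments cross. Intersection point: (0, 0).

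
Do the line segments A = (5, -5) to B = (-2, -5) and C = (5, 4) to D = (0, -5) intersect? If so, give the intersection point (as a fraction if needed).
Yes; intersection at (0, -5) (t = 5/7 on AB, s = 1 on CD)

Parametrize AB as A + t(B − A) = (5 + -7 t, -5 + 0 t) and CD as C + s(D − C) = (5 + -5 s, 4 + -9 s). Solve the linear system for (t, s). Determinant = -63 ≠ 0, so a unique intersection of the containing lines exists. Solution: t = 5/7, s = 1 — both in [0, 1], so the segments cross. Intersection point: (0, -5).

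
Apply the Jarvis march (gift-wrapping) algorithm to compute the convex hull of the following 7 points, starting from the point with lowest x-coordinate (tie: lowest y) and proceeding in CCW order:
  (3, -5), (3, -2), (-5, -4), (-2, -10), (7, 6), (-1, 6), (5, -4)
Hull (CCW) = [(-5, -4), (-2, -10), (5, -4), (7, 6), (-1, 6)]

Jarvis march: at each step, from the current hull vertex p, select the next vertex q as the point such that every other point lies strictly to the left of (or on) the directed line p → q. (Equivalently: for every other point r, the cross product (q − p) × (r − p) ≥ 0.)
Starting point (lowest x, tie lowest y): (-5, -4). Wrap until returning to start. Resulting hull: (-5, -4), (-2, -10), (5, -4), (7, 6), (-1, 6).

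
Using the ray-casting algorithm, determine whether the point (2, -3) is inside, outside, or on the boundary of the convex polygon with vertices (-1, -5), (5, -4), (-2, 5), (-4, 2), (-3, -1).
The point (2, -3) lies strictly inside the polygon

Cast a horizontal ray to the right from the query point and count how many polygon edges it crosses (each edge strictly once or zero times, handled with the usual half-open convention). 
Parity of crossings → odd ⇒ inside.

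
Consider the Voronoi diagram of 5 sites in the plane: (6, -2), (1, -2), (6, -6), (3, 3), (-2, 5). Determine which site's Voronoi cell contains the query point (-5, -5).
Nearest site = (1, -2)

The Voronoi cell of site s contains exactly those query points closer to s than to any other site. Compute squared distances from q = (-5, -5) to each site:
  (1 − -5)² + (-2 − -5)² = 45
  (-2 − -5)² + (5 − -5)² = 109
  (6 − -5)² + (-6 − -5)² = 122
  (3 − -5)² + (3 − -5)² = 128
  (6 − -5)² + (-2 − -5)² = 130
Minimum is attained by (1, -2), so q lies in its Voronoi cell.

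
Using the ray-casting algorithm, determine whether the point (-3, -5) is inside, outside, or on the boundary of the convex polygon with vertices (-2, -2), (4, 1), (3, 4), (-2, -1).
The point (-3, -5) lies strictly outside the polygon

Cast a horizontal ray to the right from the query point and count how many polygon edges it crosses (each edge strictly once or zero times, handled with the usual half-open convention). 
Parity of crossings → even ⇒ outside.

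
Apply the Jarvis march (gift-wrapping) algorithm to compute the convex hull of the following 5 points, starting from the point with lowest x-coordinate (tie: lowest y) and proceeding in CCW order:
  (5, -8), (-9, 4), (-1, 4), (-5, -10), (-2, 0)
Hull (CCW) = [(-9, 4), (-5, -10), (5, -8), (-1, 4)]

Jarvis march: at each step, from the current hull vertex p, select the next vertex q as the point such that every other point lies strictly to the left of (or on) the directed line p → q. (Equivalently: for every other point r, the cross product (q − p) × (r − p) ≥ 0.)
Starting point (lowest x, tie lowest y): (-9, 4). Wrap until returning to start. Resulting hull: (-9, 4), (-5, -10), (5, -8), (-1, 4).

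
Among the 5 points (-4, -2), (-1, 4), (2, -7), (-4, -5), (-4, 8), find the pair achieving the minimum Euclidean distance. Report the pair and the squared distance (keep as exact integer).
Pair = ((-4, -2), (-4, -5)); squared distance = 9

Compute all C(5, 2) = 10 pairwise squared distances (x_i − x_j)² + (y_i − y_j)². The minimum is 9, attained by the pair ((-4, -2), (-4, -5)).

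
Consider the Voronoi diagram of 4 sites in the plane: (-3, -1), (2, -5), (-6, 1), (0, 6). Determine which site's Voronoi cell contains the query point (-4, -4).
Nearest site = (-3, -1)

The Voronoi cell of site s contains exactly those query points closer to s than to any other site. Compute squared distances from q = (-4, -4) to each site:
  (-3 − -4)² + (-1 − -4)² = 10
  (-6 − -4)² + (1 − -4)² = 29
  (2 − -4)² + (-5 − -4)² = 37
  (0 − -4)² + (6 − -4)² = 116
Minimum is attained by (-3, -1), so q lies in its Voronoi cell.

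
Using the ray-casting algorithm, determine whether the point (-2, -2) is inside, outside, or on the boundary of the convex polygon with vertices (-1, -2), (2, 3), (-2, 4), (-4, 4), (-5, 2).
The point (-2, -2) lies strictly outside the polygon

Cast a horizontal ray to the right from the query point and count how many polygon edges it crosses (each edge strictly once or zero times, handled with the usual half-open convention). 
Parity of crossings → even ⇒ outside.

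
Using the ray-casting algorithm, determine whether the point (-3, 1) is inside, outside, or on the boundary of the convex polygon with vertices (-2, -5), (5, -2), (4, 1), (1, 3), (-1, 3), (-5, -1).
The point (-3, 1) lies on the polygon boundary

Boundary check: the query satisfies the collinearity and bounding-box conditions for some polygon edge, so it lies exactly on the boundary.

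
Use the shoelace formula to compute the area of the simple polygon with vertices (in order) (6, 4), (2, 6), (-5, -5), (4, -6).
Area = 75

Shoelace formula: Area = (1/2) |Σ_i (x_i · y_{i+1} − x_{i+1} · y_i)| (indices mod n). Compute each cross term:
  (6)(6) − (2)(4) = 28
  (2)(-5) − (-5)(6) = 20
  (-5)(-6) − (4)(-5) = 50
  (4)(4) − (6)(-6) = 52
Sum = 150, so (signed) Area = 150/2 = 75, |Area| = 75.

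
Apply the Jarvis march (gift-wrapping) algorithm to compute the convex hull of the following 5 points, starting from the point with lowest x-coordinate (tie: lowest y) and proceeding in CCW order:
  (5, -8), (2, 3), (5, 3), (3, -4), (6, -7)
Hull (CCW) = [(2, 3), (3, -4), (5, -8), (6, -7), (5, 3)]

Jarvis march: at each step, from the current hull vertex p, select the next vertex q as the point such that every other point lies strictly to the left of (or on) the directed line p → q. (Equivalently: for every other point r, the cross product (q − p) × (r − p) ≥ 0.)
Starting point (lowest x, tie lowest y): (2, 3). Wrap until returning to start. Resulting hull: (2, 3), (3, -4), (5, -8), (6, -7), (5, 3).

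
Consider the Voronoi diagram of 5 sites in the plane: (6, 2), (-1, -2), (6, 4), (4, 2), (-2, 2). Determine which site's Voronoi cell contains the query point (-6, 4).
Nearest site = (-2, 2)

The Voronoi cell of site s contains exactly those query points closer to s than to any other site. Compute squared distances from q = (-6, 4) to each site:
  (-2 − -6)² + (2 − 4)² = 20
  (-1 − -6)² + (-2 − 4)² = 61
  (4 − -6)² + (2 − 4)² = 104
  (6 − -6)² + (4 − 4)² = 144
  (6 − -6)² + (2 − 4)² = 148
Minimum is attained by (-2, 2), so q lies in its Voronoi cell.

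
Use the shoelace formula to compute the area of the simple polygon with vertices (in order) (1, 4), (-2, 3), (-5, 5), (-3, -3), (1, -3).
Area = 65/2

Shoelace formula: Area = (1/2) |Σ_i (x_i · y_{i+1} − x_{i+1} · y_i)| (indices mod n). Compute each cross term:
  (1)(3) − (-2)(4) = 11
  (-2)(5) − (-5)(3) = 5
  (-5)(-3) − (-3)(5) = 30
  (-3)(-3) − (1)(-3) = 12
  (1)(4) − (1)(-3) = 7
Sum = 65, so (signed) Area = 65/2 = 65/2, |Area| = 65/2.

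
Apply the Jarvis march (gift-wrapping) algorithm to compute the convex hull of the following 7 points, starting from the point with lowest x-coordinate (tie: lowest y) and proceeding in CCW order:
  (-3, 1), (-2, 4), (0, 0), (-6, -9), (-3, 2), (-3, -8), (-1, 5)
Hull (CCW) = [(-6, -9), (-3, -8), (0, 0), (-1, 5), (-2, 4), (-3, 2)]

Jarvis march: at each step, from the current hull vertex p, select the next vertex q as the point such that every other point lies strictly to the left of (or on) the directed line p → q. (Equivalently: for every other point r, the cross product (q − p) × (r − p) ≥ 0.)
Starting point (lowest x, tie lowest y): (-6, -9). Wrap until returning to start. Resulting hull: (-6, -9), (-3, -8), (0, 0), (-1, 5), (-2, 4), (-3, 2).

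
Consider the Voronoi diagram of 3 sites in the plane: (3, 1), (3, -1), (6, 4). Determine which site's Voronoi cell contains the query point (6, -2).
Nearest site = (3, -1)

The Voronoi cell of site s contains exactly those query points closer to s than to any other site. Compute squared distances from q = (6, -2) to each site:
  (3 − 6)² + (-1 − -2)² = 10
  (3 − 6)² + (1 − -2)² = 18
  (6 − 6)² + (4 − -2)² = 36
Minimum is attained by (3, -1), so q lies in its Voronoi cell.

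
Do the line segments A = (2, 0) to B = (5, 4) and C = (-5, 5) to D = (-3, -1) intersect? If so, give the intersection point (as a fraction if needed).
No (intersection of containing lines falls outside at least one segment)

Parametrize and solve: t = -16/13, s = 43/26. At least one of these is outside [0, 1], so the segments do not intersect.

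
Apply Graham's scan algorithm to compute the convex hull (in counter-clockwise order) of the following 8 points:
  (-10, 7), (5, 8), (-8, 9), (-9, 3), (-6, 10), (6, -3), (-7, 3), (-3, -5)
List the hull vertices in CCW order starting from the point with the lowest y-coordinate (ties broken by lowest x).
Hull (CCW) = [(-3, -5), (6, -3), (5, 8), (-6, 10), (-8, 9), (-10, 7), (-9, 3)]

Graham scan procedure:
  1. Find the pivot p₀ = point with lowest y (tie → lowest x): (-3, -5).
  2. Sort the remaining points by polar angle around p₀.
  3. Walk through sorted points, maintaining a stack; pop the top while the last three entries make a non-left turn (cross product ≤ 0).
  4. Final stack is the convex hull in CCW order: (-3, -5), (6, -3), (5, 8), (-6, 10), (-8, 9), (-10, 7), (-9, 3).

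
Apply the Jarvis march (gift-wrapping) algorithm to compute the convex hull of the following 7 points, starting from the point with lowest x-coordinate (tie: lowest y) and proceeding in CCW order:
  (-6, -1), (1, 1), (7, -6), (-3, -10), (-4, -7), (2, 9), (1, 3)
Hull (CCW) = [(-6, -1), (-3, -10), (7, -6), (2, 9)]

Jarvis march: at each step, from the current hull vertex p, select the next vertex q as the point such that every other point lies strictly to the left of (or on) the directed line p → q. (Equivalently: for every other point r, the cross product (q − p) × (r − p) ≥ 0.)
Starting point (lowest x, tie lowest y): (-6, -1). Wrap until returning to start. Resulting hull: (-6, -1), (-3, -10), (7, -6), (2, 9).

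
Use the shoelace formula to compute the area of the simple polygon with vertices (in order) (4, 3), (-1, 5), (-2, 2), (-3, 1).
Area = 11

Shoelace formula: Area = (1/2) |Σ_i (x_i · y_{i+1} − x_{i+1} · y_i)| (indices mod n). Compute each cross term:
  (4)(5) − (-1)(3) = 23
  (-1)(2) − (-2)(5) = 8
  (-2)(1) − (-3)(2) = 4
  (-3)(3) − (4)(1) = -13
Sum = 22, so (signed) Area = 22/2 = 11, |Area| = 11.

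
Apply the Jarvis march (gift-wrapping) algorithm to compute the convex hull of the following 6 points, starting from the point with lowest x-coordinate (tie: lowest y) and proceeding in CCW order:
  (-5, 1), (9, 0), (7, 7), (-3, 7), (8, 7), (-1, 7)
Hull (CCW) = [(-5, 1), (9, 0), (8, 7), (-3, 7)]

Jarvis march: at each step, from the current hull vertex p, select the next vertex q as the point such that every other point lies strictly to the left of (or on) the directed line p → q. (Equivalently: for every other point r, the cross product (q − p) × (r − p) ≥ 0.)
Starting point (lowest x, tie lowest y): (-5, 1). Wrap until returning to start. Resulting hull: (-5, 1), (9, 0), (8, 7), (-3, 7).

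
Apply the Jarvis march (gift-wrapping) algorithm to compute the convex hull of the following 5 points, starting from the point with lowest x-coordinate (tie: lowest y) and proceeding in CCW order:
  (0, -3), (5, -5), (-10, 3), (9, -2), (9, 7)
Hull (CCW) = [(-10, 3), (0, -3), (5, -5), (9, -2), (9, 7)]

Jarvis march: at each step, from the current hull vertex p, select the next vertex q as the point such that every other point lies strictly to the left of (or on) the directed line p → q. (Equivalently: for every other point r, the cross product (q − p) × (r − p) ≥ 0.)
Starting point (lowest x, tie lowest y): (-10, 3). Wrap until returning to start. Resulting hull: (-10, 3), (0, -3), (5, -5), (9, -2), (9, 7).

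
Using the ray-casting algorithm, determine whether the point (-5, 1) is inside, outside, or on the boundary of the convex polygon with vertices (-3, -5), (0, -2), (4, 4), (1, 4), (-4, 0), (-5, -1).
The point (-5, 1) lies strictly outside the polygon

Cast a horizontal ray to the right from the query point and count how many polygon edges it crosses (each edge strictly once or zero times, handled with the usual half-open convention). 
Parity of crossings → even ⇒ outside.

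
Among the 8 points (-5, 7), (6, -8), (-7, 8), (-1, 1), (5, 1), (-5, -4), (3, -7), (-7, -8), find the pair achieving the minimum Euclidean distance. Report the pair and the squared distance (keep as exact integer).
Pair = ((-5, 7), (-7, 8)); squared distance = 5

Compute all C(8, 2) = 28 pairwise squared distances (x_i − x_j)² + (y_i − y_j)². The minimum is 5, attained by the pair ((-5, 7), (-7, 8)).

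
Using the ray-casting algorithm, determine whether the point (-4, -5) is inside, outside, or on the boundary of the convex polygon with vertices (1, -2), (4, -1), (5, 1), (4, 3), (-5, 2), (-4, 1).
The point (-4, -5) lies strictly outside the polygon

Cast a horizontal ray to the right from the query point and count how many polygon edges it crosses (each edge strictly once or zero times, handled with the usual half-open convention). 
Parity of crossings → even ⇒ outside.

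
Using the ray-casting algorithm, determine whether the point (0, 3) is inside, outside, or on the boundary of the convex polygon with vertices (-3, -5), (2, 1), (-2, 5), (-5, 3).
The point (0, 3) lies on the polygon boundary

Boundary check: the query satisfies the collinearity and bounding-box conditions for some polygon edge, so it lies exactly on the boundary.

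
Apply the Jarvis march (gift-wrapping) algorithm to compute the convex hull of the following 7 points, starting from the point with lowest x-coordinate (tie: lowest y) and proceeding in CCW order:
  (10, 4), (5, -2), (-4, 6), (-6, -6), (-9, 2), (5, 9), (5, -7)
Hull (CCW) = [(-9, 2), (-6, -6), (5, -7), (10, 4), (5, 9), (-4, 6)]

Jarvis march: at each step, from the current hull vertex p, select the next vertex q as the point such that every other point lies strictly to the left of (or on) the directed line p → q. (Equivalently: for every other point r, the cross product (q − p) × (r − p) ≥ 0.)
Starting point (lowest x, tie lowest y): (-9, 2). Wrap until returning to start. Resulting hull: (-9, 2), (-6, -6), (5, -7), (10, 4), (5, 9), (-4, 6).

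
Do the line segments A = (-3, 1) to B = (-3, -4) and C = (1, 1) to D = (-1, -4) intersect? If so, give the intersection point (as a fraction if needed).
No (intersection of containing lines falls outside at least one segment)

Parametrize and solve: t = 2, s = 2. At least one of these is outside [0, 1], so the segments do not intersect.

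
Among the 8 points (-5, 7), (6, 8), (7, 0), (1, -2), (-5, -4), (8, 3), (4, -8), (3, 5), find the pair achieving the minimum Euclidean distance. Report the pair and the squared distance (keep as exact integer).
Pair = ((7, 0), (8, 3)); squared distance = 10

Compute all C(8, 2) = 28 pairwise squared distances (x_i − x_j)² + (y_i − y_j)². The minimum is 10, attained by the pair ((7, 0), (8, 3)).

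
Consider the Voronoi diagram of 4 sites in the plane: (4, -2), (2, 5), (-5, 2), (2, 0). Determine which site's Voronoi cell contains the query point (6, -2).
Nearest site = (4, -2)

The Voronoi cell of site s contains exactly those query points closer to s than to any other site. Compute squared distances from q = (6, -2) to each site:
  (4 − 6)² + (-2 − -2)² = 4
  (2 − 6)² + (0 − -2)² = 20
  (2 − 6)² + (5 − -2)² = 65
  (-5 − 6)² + (2 − -2)² = 137
Minimum is attained by (4, -2), so q lies in its Voronoi cell.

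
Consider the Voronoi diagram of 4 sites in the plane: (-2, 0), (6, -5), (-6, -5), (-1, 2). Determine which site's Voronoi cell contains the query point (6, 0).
Nearest site = (6, -5)

The Voronoi cell of site s contains exactly those query points closer to s than to any other site. Compute squared distances from q = (6, 0) to each site:
  (6 − 6)² + (-5 − 0)² = 25
  (-1 − 6)² + (2 − 0)² = 53
  (-2 − 6)² + (0 − 0)² = 64
  (-6 − 6)² + (-5 − 0)² = 169
Minimum is attained by (6, -5), so q lies in its Voronoi cell.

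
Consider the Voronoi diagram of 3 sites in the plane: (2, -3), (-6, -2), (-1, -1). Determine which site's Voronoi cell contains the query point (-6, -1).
Nearest site = (-6, -2)

The Voronoi cell of site s contains exactly those query points closer to s than to any other site. Compute squared distances from q = (-6, -1) to each site:
  (-6 − -6)² + (-2 − -1)² = 1
  (-1 − -6)² + (-1 − -1)² = 25
  (2 − -6)² + (-3 − -1)² = 68
Minimum is attained by (-6, -2), so q lies in its Voronoi cell.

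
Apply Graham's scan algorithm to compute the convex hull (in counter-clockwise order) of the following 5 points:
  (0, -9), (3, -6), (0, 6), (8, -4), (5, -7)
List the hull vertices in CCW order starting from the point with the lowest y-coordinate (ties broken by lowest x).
Hull (CCW) = [(0, -9), (5, -7), (8, -4), (0, 6)]

Graham scan procedure:
  1. Find the pivot p₀ = point with lowest y (tie → lowest x): (0, -9).
  2. Sort the remaining points by polar angle around p₀.
  3. Walk through sorted points, maintaining a stack; pop the top while the last three entries make a non-left turn (cross product ≤ 0).
  4. Final stack is the convex hull in CCW order: (0, -9), (5, -7), (8, -4), (0, 6).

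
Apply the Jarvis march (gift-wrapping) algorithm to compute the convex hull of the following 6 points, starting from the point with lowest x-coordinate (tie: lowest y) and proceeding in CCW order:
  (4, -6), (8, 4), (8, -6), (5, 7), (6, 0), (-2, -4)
Hull (CCW) = [(-2, -4), (4, -6), (8, -6), (8, 4), (5, 7)]

Jarvis march: at each step, from the current hull vertex p, select the next vertex q as the point such that every other point lies strictly to the left of (or on) the directed line p → q. (Equivalently: for every other point r, the cross product (q − p) × (r − p) ≥ 0.)
Starting point (lowest x, tie lowest y): (-2, -4). Wrap until returning to start. Resulting hull: (-2, -4), (4, -6), (8, -6), (8, 4), (5, 7).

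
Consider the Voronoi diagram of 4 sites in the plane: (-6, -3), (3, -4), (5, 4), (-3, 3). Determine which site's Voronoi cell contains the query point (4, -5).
Nearest site = (3, -4)

The Voronoi cell of site s contains exactly those query points closer to s than to any other site. Compute squared distances from q = (4, -5) to each site:
  (3 − 4)² + (-4 − -5)² = 2
  (5 − 4)² + (4 − -5)² = 82
  (-6 − 4)² + (-3 − -5)² = 104
  (-3 − 4)² + (3 − -5)² = 113
Minimum is attained by (3, -4), so q lies in its Voronoi cell.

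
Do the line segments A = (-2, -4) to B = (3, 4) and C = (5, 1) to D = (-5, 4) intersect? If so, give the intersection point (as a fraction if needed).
Yes; intersection at (33/19, 188/95) (t = 71/95 on AB, s = 31/95 on CD)

Parametrize AB as A + t(B − A) = (-2 + 5 t, -4 + 8 t) and CD as C + s(D − C) = (5 + -10 s, 1 + 3 s). Solve the linear system for (t, s). Determinant = -95 ≠ 0, so a unique intersection of the containing lines exists. Solution: t = 71/95, s = 31/95 — both in [0, 1], so the segments cross. Intersection point: (33/19, 188/95).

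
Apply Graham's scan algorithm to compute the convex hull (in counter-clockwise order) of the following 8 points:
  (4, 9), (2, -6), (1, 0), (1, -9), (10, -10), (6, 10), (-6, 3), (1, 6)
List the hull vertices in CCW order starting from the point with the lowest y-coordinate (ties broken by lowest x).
Hull (CCW) = [(10, -10), (6, 10), (4, 9), (-6, 3), (1, -9)]

Graham scan procedure:
  1. Find the pivot p₀ = point with lowest y (tie → lowest x): (10, -10).
  2. Sort the remaining points by polar angle around p₀.
  3. Walk through sorted points, maintaining a stack; pop the top while the last three entries make a non-left turn (cross product ≤ 0).
  4. Final stack is the convex hull in CCW order: (10, -10), (6, 10), (4, 9), (-6, 3), (1, -9).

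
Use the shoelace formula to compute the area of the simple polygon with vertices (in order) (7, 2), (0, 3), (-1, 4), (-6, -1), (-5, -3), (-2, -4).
Area = 50

Shoelace formula: Area = (1/2) |Σ_i (x_i · y_{i+1} − x_{i+1} · y_i)| (indices mod n). Compute each cross term:
  (7)(3) − (0)(2) = 21
  (0)(4) − (-1)(3) = 3
  (-1)(-1) − (-6)(4) = 25
  (-6)(-3) − (-5)(-1) = 13
  (-5)(-4) − (-2)(-3) = 14
  (-2)(2) − (7)(-4) = 24
Sum = 100, so (signed) Area = 100/2 = 50, |Area| = 50.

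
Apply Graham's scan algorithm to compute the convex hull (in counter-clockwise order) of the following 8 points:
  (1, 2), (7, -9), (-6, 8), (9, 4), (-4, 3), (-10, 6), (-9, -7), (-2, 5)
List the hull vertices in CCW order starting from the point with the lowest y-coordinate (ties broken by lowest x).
Hull (CCW) = [(7, -9), (9, 4), (-6, 8), (-10, 6), (-9, -7)]

Graham scan procedure:
  1. Find the pivot p₀ = point with lowest y (tie → lowest x): (7, -9).
  2. Sort the remaining points by polar angle around p₀.
  3. Walk through sorted points, maintaining a stack; pop the top while the last three entries make a non-left turn (cross product ≤ 0).
  4. Final stack is the convex hull in CCW order: (7, -9), (9, 4), (-6, 8), (-10, 6), (-9, -7).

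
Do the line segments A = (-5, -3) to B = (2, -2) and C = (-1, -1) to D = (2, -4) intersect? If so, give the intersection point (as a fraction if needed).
Yes; intersection at (1/4, -9/4) (t = 3/4 on AB, s = 5/12 on CD)

Parametrize AB as A + t(B − A) = (-5 + 7 t, -3 + 1 t) and CD as C + s(D − C) = (-1 + 3 s, -1 + -3 s). Solve the linear system for (t, s). Determinant = 24 ≠ 0, so a unique intersection of the containing lines exists. Solution: t = 3/4, s = 5/12 — both in [0, 1], so the segments cross. Intersection point: (1/4, -9/4).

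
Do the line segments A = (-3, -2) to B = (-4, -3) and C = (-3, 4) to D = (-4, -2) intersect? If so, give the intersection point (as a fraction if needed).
No (intersection of containing lines falls outside at least one segment)

Parametrize and solve: t = 6/5, s = 6/5. At least one of these is outside [0, 1], so the segments do not intersect.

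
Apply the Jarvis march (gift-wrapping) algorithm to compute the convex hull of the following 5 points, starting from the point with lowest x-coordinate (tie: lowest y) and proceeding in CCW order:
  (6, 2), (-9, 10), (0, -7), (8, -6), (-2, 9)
Hull (CCW) = [(-9, 10), (0, -7), (8, -6), (6, 2), (-2, 9)]

Jarvis march: at each step, from the current hull vertex p, select the next vertex q as the point such that every other point lies strictly to the left of (or on) the directed line p → q. (Equivalently: for every other point r, the cross product (q − p) × (r − p) ≥ 0.)
Starting point (lowest x, tie lowest y): (-9, 10). Wrap until returning to start. Resulting hull: (-9, 10), (0, -7), (8, -6), (6, 2), (-2, 9).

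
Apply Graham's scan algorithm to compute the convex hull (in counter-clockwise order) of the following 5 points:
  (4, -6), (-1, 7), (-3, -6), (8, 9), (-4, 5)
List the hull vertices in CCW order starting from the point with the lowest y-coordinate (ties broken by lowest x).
Hull (CCW) = [(-3, -6), (4, -6), (8, 9), (-1, 7), (-4, 5)]

Graham scan procedure:
  1. Find the pivot p₀ = point with lowest y (tie → lowest x): (-3, -6).
  2. Sort the remaining points by polar angle around p₀.
  3. Walk through sorted points, maintaining a stack; pop the top while the last three entries make a non-left turn (cross product ≤ 0).
  4. Final stack is the convex hull in CCW order: (-3, -6), (4, -6), (8, 9), (-1, 7), (-4, 5).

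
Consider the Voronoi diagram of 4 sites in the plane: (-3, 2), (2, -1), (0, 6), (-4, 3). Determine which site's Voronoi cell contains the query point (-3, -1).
Nearest site = (-3, 2)

The Voronoi cell of site s contains exactly those query points closer to s than to any other site. Compute squared distances from q = (-3, -1) to each site:
  (-3 − -3)² + (2 − -1)² = 9
  (-4 − -3)² + (3 − -1)² = 17
  (2 − -3)² + (-1 − -1)² = 25
  (0 − -3)² + (6 − -1)² = 58
Minimum is attained by (-3, 2), so q lies in its Voronoi cell.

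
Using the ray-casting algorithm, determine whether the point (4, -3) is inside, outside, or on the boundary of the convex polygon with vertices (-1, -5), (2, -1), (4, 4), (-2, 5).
The point (4, -3) lies strictly outside the polygon

Cast a horizontal ray to the right from the query point and count how many polygon edges it crosses (each edge strictly once or zero times, handled with the usual half-open convention). 
Parity of crossings → even ⇒ outside.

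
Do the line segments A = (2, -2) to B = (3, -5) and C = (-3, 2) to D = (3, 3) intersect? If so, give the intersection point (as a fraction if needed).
No (intersection of containing lines falls outside at least one segment)

Parametrize and solve: t = -29/19, s = 11/19. At least one of these is outside [0, 1], so the segments do not intersect.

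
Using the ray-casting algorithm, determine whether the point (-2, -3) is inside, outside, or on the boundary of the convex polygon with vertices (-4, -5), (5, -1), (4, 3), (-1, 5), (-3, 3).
The point (-2, -3) lies strictly inside the polygon

Cast a horizontal ray to the right from the query point and count how many polygon edges it crosses (each edge strictly once or zero times, handled with the usual half-open convention). 
Parity of crossings → odd ⇒ inside.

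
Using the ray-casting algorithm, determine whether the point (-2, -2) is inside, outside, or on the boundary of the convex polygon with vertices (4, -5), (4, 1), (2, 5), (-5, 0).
The point (-2, -2) lies strictly outside the polygon

Cast a horizontal ray to the right from the query point and count how many polygon edges it crosses (each edge strictly once or zero times, handled with the usual half-open convention). 
Parity of crossings → even ⇒ outside.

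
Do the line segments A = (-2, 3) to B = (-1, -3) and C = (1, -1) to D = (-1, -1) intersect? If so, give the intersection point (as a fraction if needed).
No (intersection of containing lines falls outside at least one segment)

Parametrize and solve: t = 2/3, s = 7/6. At least one of these is outside [0, 1], so the segments do not intersect.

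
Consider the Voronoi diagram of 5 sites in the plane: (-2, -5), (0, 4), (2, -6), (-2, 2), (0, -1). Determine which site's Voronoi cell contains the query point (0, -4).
Nearest site = (-2, -5)

The Voronoi cell of site s contains exactly those query points closer to s than to any other site. Compute squared distances from q = (0, -4) to each site:
  (-2 − 0)² + (-5 − -4)² = 5
  (2 − 0)² + (-6 − -4)² = 8
  (0 − 0)² + (-1 − -4)² = 9
  (-2 − 0)² + (2 − -4)² = 40
  (0 − 0)² + (4 − -4)² = 64
Minimum is attained by (-2, -5), so q lies in its Voronoi cell.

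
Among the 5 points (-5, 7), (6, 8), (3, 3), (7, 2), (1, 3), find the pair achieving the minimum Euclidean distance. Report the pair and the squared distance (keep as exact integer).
Pair = ((3, 3), (1, 3)); squared distance = 4

Compute all C(5, 2) = 10 pairwise squared distances (x_i − x_j)² + (y_i − y_j)². The minimum is 4, attained by the pair ((3, 3), (1, 3)).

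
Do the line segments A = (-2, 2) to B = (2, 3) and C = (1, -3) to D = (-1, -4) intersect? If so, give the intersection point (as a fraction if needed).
No (intersection of containing lines falls outside at least one segment)

Parametrize and solve: t = 13/2, s = -23/2. At least one of these is outside [0, 1], so the segments do not intersect.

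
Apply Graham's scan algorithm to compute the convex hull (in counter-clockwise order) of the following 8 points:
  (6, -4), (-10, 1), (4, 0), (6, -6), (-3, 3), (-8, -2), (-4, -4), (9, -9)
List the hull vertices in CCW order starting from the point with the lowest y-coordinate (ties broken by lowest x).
Hull (CCW) = [(9, -9), (4, 0), (-3, 3), (-10, 1), (-8, -2), (-4, -4)]

Graham scan procedure:
  1. Find the pivot p₀ = point with lowest y (tie → lowest x): (9, -9).
  2. Sort the remaining points by polar angle around p₀.
  3. Walk through sorted points, maintaining a stack; pop the top while the last three entries make a non-left turn (cross product ≤ 0).
  4. Final stack is the convex hull in CCW order: (9, -9), (4, 0), (-3, 3), (-10, 1), (-8, -2), (-4, -4).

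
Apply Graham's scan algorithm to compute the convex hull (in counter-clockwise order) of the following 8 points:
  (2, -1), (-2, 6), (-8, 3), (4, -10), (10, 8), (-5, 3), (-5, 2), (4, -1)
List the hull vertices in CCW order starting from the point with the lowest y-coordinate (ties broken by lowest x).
Hull (CCW) = [(4, -10), (10, 8), (-2, 6), (-8, 3)]

Graham scan procedure:
  1. Find the pivot p₀ = point with lowest y (tie → lowest x): (4, -10).
  2. Sort the remaining points by polar angle around p₀.
  3. Walk through sorted points, maintaining a stack; pop the top while the last three entries make a non-left turn (cross product ≤ 0).
  4. Final stack is the convex hull in CCW order: (4, -10), (10, 8), (-2, 6), (-8, 3).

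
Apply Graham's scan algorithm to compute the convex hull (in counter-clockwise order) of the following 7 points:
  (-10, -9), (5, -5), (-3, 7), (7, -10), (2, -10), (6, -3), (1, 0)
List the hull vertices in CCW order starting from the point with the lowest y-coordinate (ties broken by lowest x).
Hull (CCW) = [(2, -10), (7, -10), (6, -3), (-3, 7), (-10, -9)]

Graham scan procedure:
  1. Find the pivot p₀ = point with lowest y (tie → lowest x): (2, -10).
  2. Sort the remaining points by polar angle around p₀.
  3. Walk through sorted points, maintaining a stack; pop the top while the last three entries make a non-left turn (cross product ≤ 0).
  4. Final stack is the convex hull in CCW order: (2, -10), (7, -10), (6, -3), (-3, 7), (-10, -9).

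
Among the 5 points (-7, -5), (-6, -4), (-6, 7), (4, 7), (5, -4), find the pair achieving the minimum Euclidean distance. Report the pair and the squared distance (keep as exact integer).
Pair = ((-7, -5), (-6, -4)); squared distance = 2

Compute all C(5, 2) = 10 pairwise squared distances (x_i − x_j)² + (y_i − y_j)². The minimum is 2, attained by the pair ((-7, -5), (-6, -4)).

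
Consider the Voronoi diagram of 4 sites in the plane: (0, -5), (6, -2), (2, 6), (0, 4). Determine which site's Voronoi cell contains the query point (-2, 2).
Nearest site = (0, 4)

The Voronoi cell of site s contains exactly those query points closer to s than to any other site. Compute squared distances from q = (-2, 2) to each site:
  (0 − -2)² + (4 − 2)² = 8
  (2 − -2)² + (6 − 2)² = 32
  (0 − -2)² + (-5 − 2)² = 53
  (6 − -2)² + (-2 − 2)² = 80
Minimum is attained by (0, 4), so q lies in its Voronoi cell.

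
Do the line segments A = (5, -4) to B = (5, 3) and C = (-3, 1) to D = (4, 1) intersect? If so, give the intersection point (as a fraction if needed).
No (intersection of containing lines falls outside at least one segment)

Parametrize and solve: t = 5/7, s = 8/7. At least one of these is outside [0, 1], so the segments do not intersect.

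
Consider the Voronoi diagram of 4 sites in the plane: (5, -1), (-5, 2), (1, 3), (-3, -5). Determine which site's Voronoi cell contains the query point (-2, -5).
Nearest site = (-3, -5)

The Voronoi cell of site s contains exactly those query points closer to s than to any other site. Compute squared distances from q = (-2, -5) to each site:
  (-3 − -2)² + (-5 − -5)² = 1
  (-5 − -2)² + (2 − -5)² = 58
  (5 − -2)² + (-1 − -5)² = 65
  (1 − -2)² + (3 − -5)² = 73
Minimum is attained by (-3, -5), so q lies in its Voronoi cell.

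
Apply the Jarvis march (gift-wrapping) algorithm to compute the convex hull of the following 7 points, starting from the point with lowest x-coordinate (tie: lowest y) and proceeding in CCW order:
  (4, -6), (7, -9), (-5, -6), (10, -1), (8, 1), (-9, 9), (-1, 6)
Hull (CCW) = [(-9, 9), (-5, -6), (7, -9), (10, -1), (8, 1), (-1, 6)]

Jarvis march: at each step, from the current hull vertex p, select the next vertex q as the point such that every other point lies strictly to the left of (or on) the directed line p → q. (Equivalently: for every other point r, the cross product (q − p) × (r − p) ≥ 0.)
Starting point (lowest x, tie lowest y): (-9, 9). Wrap until returning to start. Resulting hull: (-9, 9), (-5, -6), (7, -9), (10, -1), (8, 1), (-1, 6).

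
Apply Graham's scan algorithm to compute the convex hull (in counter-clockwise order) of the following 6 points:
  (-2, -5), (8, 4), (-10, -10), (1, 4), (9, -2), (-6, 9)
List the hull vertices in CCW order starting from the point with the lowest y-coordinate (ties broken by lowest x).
Hull (CCW) = [(-10, -10), (9, -2), (8, 4), (-6, 9)]

Graham scan procedure:
  1. Find the pivot p₀ = point with lowest y (tie → lowest x): (-10, -10).
  2. Sort the remaining points by polar angle around p₀.
  3. Walk through sorted points, maintaining a stack; pop the top while the last three entries make a non-left turn (cross product ≤ 0).
  4. Final stack is the convex hull in CCW order: (-10, -10), (9, -2), (8, 4), (-6, 9).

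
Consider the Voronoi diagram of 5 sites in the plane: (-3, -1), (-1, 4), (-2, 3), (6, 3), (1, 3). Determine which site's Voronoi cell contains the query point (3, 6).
Nearest site = (1, 3)

The Voronoi cell of site s contains exactly those query points closer to s than to any other site. Compute squared distances from q = (3, 6) to each site:
  (1 − 3)² + (3 − 6)² = 13
  (6 − 3)² + (3 − 6)² = 18
  (-1 − 3)² + (4 − 6)² = 20
  (-2 − 3)² + (3 − 6)² = 34
  (-3 − 3)² + (-1 − 6)² = 85
Minimum is attained by (1, 3), so q lies in its Voronoi cell.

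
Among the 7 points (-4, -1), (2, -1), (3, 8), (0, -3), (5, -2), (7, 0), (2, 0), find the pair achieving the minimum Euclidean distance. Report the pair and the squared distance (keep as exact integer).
Pair = ((2, -1), (2, 0)); squared distance = 1

Compute all C(7, 2) = 21 pairwise squared distances (x_i − x_j)² + (y_i − y_j)². The minimum is 1, attained by the pair ((2, -1), (2, 0)).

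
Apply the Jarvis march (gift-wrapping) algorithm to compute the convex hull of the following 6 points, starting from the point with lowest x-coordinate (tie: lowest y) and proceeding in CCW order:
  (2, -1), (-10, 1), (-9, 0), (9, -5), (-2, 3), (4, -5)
Hull (CCW) = [(-10, 1), (-9, 0), (4, -5), (9, -5), (-2, 3)]

Jarvis march: at each step, from the current hull vertex p, select the next vertex q as the point such that every other point lies strictly to the left of (or on) the directed line p → q. (Equivalently: for every other point r, the cross product (q − p) × (r − p) ≥ 0.)
Starting point (lowest x, tie lowest y): (-10, 1). Wrap until returning to start. Resulting hull: (-10, 1), (-9, 0), (4, -5), (9, -5), (-2, 3).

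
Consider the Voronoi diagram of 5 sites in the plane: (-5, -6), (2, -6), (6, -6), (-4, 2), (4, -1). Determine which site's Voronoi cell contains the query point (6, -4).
Nearest site = (6, -6)

The Voronoi cell of site s contains exactly those query points closer to s than to any other site. Compute squared distances from q = (6, -4) to each site:
  (6 − 6)² + (-6 − -4)² = 4
  (4 − 6)² + (-1 − -4)² = 13
  (2 − 6)² + (-6 − -4)² = 20
  (-5 − 6)² + (-6 − -4)² = 125
  (-4 − 6)² + (2 − -4)² = 136
Minimum is attained by (6, -6), so q lies in its Voronoi cell.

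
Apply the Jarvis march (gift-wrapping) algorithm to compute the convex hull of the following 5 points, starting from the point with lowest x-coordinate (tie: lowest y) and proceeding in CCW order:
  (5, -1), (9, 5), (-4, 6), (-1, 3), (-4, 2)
Hull (CCW) = [(-4, 2), (5, -1), (9, 5), (-4, 6)]

Jarvis march: at each step, from the current hull vertex p, select the next vertex q as the point such that every other point lies strictly to the left of (or on) the directed line p → q. (Equivalently: for every other point r, the cross product (q − p) × (r − p) ≥ 0.)
Starting point (lowest x, tie lowest y): (-4, 2). Wrap until returning to start. Resulting hull: (-4, 2), (5, -1), (9, 5), (-4, 6).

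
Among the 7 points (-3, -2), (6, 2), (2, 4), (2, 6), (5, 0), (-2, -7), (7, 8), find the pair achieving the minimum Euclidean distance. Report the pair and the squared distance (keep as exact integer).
Pair = ((2, 4), (2, 6)); squared distance = 4

Compute all C(7, 2) = 21 pairwise squared distances (x_i − x_j)² + (y_i − y_j)². The minimum is 4, attained by the pair ((2, 4), (2, 6)).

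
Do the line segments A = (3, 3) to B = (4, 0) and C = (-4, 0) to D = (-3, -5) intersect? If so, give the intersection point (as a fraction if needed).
No (intersection of containing lines falls outside at least one segment)

Parametrize and solve: t = -19, s = -12. At least one of these is outside [0, 1], so the segments do not intersect.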